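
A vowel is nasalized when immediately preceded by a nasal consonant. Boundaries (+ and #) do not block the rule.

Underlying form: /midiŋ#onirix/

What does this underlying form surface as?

/i/ after nasal /m/ → [ĩ]
/o/ after nasal /ŋ/ → [õ]
/i/ after nasal /n/ → [ĩ]

[mĩdiŋ#õnĩrix]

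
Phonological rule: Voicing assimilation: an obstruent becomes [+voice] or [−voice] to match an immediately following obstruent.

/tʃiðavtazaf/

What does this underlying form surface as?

/v/ before /t/ (voiceless) → [f]

[tʃiðaftazaf]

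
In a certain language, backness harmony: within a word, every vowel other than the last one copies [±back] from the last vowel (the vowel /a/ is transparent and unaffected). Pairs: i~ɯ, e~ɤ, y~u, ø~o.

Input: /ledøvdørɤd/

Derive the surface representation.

[lɤdovdorɤd]

/e/ harmonizes with /ɤ/ ([+back]) → [ɤ]
/ø/ harmonizes with /ɤ/ ([+back]) → [o]
/ø/ harmonizes with /ɤ/ ([+back]) → [o]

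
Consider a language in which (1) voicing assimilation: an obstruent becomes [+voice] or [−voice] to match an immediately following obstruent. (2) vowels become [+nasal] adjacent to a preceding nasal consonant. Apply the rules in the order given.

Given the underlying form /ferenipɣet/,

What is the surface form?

[ferenĩbɣet]

Rule 1: /p/ before /ɣ/ (voiced) → [b]
After rule 1: ferenibɣet
Rule 2: /i/ after nasal /n/ → [ĩ]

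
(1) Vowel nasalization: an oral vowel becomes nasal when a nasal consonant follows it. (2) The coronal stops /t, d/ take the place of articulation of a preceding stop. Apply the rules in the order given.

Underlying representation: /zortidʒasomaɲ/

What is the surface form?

Rule 1: /o/ before nasal /m/ → [õ]
Rule 1: /a/ before nasal /ɲ/ → [ã]
After rule 1: zortidʒasõmãɲ
Rule 2: no segment meets the rule's conditions; no change.

[zortidʒasõmãɲ]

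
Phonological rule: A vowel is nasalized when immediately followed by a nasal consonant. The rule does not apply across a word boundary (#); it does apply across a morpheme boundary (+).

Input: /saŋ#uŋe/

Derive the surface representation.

[sãŋ#ũŋe]

/a/ before nasal /ŋ/ → [ã]
/u/ before nasal /ŋ/ → [ũ]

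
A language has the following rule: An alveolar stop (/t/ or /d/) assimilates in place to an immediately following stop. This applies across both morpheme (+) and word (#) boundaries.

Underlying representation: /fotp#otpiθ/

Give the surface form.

/t/ before /p/ (labial) → [p]
/t/ before /p/ (labial) → [p]

[fopp#oppiθ]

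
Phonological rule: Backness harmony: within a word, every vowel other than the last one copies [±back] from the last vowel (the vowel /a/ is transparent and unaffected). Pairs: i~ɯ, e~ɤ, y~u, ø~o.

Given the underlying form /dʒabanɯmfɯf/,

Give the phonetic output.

[dʒabanɯmfɯf]

no segment meets the rule's conditions; no change.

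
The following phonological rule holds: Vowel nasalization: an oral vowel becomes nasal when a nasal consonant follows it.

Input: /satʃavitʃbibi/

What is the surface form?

no segment meets the rule's conditions; no change.

[satʃavitʃbibi]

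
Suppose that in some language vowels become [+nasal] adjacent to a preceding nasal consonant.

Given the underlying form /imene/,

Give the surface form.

[imẽnẽ]

/e/ after nasal /m/ → [ẽ]
/e/ after nasal /n/ → [ẽ]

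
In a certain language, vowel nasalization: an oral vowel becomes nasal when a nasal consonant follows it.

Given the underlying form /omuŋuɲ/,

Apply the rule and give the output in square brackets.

[õmũŋũɲ]

/o/ before nasal /m/ → [õ]
/u/ before nasal /ŋ/ → [ũ]
/u/ before nasal /ɲ/ → [ũ]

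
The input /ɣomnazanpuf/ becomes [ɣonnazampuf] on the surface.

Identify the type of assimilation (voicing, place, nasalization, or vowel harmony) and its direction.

/m/→[n] /n/→[m].
Each target copies a feature from the following segment, so the direction is regressive.

place assimilation, regressive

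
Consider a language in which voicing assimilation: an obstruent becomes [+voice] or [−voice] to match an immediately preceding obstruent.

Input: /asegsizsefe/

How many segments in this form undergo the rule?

2

/s/ after /g/ (voiced) → [z]
/s/ after /z/ (voiced) → [z]
2 segments change.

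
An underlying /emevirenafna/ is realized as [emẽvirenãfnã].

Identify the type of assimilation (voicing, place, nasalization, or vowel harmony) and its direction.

nasalization, progressive

/e/→[ẽ] /a/→[ã] /a/→[ã].
Each target copies a feature from the preceding segment, so the direction is progressive.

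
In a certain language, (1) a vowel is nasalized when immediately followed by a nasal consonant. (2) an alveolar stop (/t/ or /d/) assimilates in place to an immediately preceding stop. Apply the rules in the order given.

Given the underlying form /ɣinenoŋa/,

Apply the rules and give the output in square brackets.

Rule 1: /i/ before nasal /n/ → [ĩ]
Rule 1: /e/ before nasal /n/ → [ẽ]
Rule 1: /o/ before nasal /ŋ/ → [õ]
After rule 1: ɣĩnẽnõŋa
Rule 2: no segment meets the rule's conditions; no change.

[ɣĩnẽnõŋa]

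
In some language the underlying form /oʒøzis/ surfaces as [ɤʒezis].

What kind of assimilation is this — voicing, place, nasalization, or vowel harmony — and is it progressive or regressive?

vowel harmony, regressive

/o/→[ɤ] /ø/→[e].
Vowels agree with the last vowel, so the harmony is regressive.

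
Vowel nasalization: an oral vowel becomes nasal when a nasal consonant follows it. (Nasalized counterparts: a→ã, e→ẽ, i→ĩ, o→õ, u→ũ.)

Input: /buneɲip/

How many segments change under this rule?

/u/ before nasal /n/ → [ũ]
/e/ before nasal /ɲ/ → [ẽ]
2 segments change.

2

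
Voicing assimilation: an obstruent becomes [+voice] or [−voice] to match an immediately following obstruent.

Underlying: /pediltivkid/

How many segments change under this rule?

/v/ before /k/ (voiceless) → [f]
1 segment changes.

1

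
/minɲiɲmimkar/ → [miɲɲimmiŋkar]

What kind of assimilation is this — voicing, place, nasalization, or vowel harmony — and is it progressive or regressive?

place assimilation, regressive

/n/→[ɲ] /ɲ/→[m] /m/→[ŋ].
Each target copies a feature from the following segment, so the direction is regressive.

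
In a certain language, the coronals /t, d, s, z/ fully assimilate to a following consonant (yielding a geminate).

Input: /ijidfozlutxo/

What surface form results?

/d/ before /f/ → [f] (total assimilation)
/z/ before /l/ → [l] (total assimilation)
/t/ before /x/ → [x] (total assimilation)

[ijiffolluxxo]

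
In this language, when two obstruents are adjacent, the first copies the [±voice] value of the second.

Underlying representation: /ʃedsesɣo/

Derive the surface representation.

/d/ before /s/ (voiceless) → [t]
/s/ before /ɣ/ (voiced) → [z]

[ʃetsezɣo]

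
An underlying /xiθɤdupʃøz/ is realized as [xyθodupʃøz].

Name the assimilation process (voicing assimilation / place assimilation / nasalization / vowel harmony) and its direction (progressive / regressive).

vowel harmony, regressive

/i/→[y] /ɤ/→[o].
Vowels agree with the last vowel, so the harmony is regressive.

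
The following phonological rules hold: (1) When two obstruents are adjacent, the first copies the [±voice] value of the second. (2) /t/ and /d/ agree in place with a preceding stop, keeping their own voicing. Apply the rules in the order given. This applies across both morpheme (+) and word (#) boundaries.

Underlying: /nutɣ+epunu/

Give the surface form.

[nudɣ+epunu]

Rule 1: /t/ before /ɣ/ (voiced) → [d]
After rule 1: nudɣ+epunu
Rule 2: no segment meets the rule's conditions; no change.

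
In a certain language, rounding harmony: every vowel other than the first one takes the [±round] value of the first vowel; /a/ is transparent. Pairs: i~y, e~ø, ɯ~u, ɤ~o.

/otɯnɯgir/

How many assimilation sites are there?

/ɯ/ harmonizes with /o/ ([+round]) → [u]
/ɯ/ harmonizes with /o/ ([+round]) → [u]
/i/ harmonizes with /o/ ([+round]) → [y]
3 segments change.

3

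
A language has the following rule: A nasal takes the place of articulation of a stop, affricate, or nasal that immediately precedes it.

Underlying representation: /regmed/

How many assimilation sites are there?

/m/ after /g/ (velar) → [ŋ]
1 segment changes.

1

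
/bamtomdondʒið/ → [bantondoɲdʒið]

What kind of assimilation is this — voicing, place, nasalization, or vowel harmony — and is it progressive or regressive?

/m/→[n] /m/→[n] /n/→[ɲ].
Each target copies a feature from the following segment, so the direction is regressive.

place assimilation, regressive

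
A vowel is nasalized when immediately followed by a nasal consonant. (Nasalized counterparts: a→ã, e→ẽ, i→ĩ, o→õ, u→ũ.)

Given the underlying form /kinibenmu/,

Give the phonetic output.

/i/ before nasal /n/ → [ĩ]
/e/ before nasal /n/ → [ẽ]

[kĩnibẽnmu]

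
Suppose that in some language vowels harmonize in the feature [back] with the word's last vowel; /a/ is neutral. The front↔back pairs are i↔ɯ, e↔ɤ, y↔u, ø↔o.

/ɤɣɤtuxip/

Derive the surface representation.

[eɣetyxip]

/ɤ/ harmonizes with /i/ ([-back]) → [e]
/ɤ/ harmonizes with /i/ ([-back]) → [e]
/u/ harmonizes with /i/ ([-back]) → [y]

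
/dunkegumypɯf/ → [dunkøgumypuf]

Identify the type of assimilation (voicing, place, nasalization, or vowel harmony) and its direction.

vowel harmony, progressive

/e/→[ø] /ɯ/→[u].
Vowels agree with the first vowel, so the harmony is progressive.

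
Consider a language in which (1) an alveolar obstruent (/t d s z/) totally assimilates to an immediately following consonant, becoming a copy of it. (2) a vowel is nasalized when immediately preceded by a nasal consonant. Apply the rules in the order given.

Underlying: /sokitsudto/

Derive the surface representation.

[sokissutto]

Rule 1: /t/ before /s/ → [s] (total assimilation)
Rule 1: /d/ before /t/ → [t] (total assimilation)
After rule 1: sokissutto
Rule 2: no segment meets the rule's conditions; no change.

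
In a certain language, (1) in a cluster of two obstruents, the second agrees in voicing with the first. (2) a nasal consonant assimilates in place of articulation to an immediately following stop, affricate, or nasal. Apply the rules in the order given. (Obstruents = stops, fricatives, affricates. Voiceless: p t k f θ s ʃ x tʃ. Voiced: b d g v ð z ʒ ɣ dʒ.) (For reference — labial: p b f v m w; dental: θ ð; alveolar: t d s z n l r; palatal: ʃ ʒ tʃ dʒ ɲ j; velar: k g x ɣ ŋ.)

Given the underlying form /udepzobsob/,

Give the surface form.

[udepsobzob]

Rule 1: /z/ after /p/ (voiceless) → [s]
Rule 1: /s/ after /b/ (voiced) → [z]
After rule 1: udepsobzob
Rule 2: no segment meets the rule's conditions; no change.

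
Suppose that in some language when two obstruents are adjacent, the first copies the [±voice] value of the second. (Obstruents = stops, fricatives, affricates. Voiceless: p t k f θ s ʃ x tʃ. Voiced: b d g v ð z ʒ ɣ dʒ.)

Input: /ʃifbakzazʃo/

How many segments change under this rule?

/f/ before /b/ (voiced) → [v]
/k/ before /z/ (voiced) → [g]
/z/ before /ʃ/ (voiceless) → [s]
3 segments change.

3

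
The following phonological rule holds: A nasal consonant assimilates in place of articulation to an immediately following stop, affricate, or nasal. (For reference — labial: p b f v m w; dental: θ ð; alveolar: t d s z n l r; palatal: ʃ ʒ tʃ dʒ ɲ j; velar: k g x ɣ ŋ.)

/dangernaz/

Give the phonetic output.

/n/ before /g/ (velar) → [ŋ]

[daŋgernaz]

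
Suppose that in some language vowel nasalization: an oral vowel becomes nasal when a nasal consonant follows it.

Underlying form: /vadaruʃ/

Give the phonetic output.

no segment meets the rule's conditions; no change.

[vadaruʃ]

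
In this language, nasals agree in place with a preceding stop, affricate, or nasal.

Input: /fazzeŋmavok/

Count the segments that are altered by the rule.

/m/ after /ŋ/ (velar) → [ŋ]
1 segment changes.

1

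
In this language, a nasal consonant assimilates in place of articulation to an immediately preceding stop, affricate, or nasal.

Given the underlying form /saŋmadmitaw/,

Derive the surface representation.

[saŋŋadnitaw]

/m/ after /ŋ/ (velar) → [ŋ]
/m/ after /d/ (alveolar) → [n]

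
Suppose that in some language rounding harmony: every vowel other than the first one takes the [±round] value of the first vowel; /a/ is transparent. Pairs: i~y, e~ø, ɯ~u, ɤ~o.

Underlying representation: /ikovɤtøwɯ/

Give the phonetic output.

[ikɤvɤtewɯ]

/o/ harmonizes with /i/ ([-round]) → [ɤ]
/ø/ harmonizes with /i/ ([-round]) → [e]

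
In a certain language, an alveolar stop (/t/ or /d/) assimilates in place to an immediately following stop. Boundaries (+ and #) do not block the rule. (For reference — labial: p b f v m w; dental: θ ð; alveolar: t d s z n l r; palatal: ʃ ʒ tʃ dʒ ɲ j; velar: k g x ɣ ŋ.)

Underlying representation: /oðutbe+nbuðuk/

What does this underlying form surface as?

/t/ before /b/ (labial) → [p]

[oðupbe+nbuðuk]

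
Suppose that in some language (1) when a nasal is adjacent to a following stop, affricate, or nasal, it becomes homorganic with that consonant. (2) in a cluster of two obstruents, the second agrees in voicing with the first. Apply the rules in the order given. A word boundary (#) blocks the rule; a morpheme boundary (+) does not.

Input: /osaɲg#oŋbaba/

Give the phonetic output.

Rule 1: /ɲ/ before /g/ (velar) → [ŋ]
Rule 1: /ŋ/ before /b/ (labial) → [m]
After rule 1: osaŋg#ombaba
Rule 2: no segment meets the rule's conditions; no change.

[osaŋg#ombaba]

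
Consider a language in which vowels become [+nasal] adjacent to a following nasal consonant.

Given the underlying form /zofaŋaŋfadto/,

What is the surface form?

[zofãŋãŋfadto]

/a/ before nasal /ŋ/ → [ã]
/a/ before nasal /ŋ/ → [ã]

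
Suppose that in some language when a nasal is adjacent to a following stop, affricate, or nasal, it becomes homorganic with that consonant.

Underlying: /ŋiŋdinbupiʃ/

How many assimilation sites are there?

/ŋ/ before /d/ (alveolar) → [n]
/n/ before /b/ (labial) → [m]
2 segments change.

2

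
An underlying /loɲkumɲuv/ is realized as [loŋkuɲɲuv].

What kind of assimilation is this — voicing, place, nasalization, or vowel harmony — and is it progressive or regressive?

place assimilation, regressive

/ɲ/→[ŋ] /m/→[ɲ].
Each target copies a feature from the following segment, so the direction is regressive.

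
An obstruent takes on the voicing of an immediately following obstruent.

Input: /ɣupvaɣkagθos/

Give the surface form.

[ɣubvaxkakθos]

/p/ before /v/ (voiced) → [b]
/ɣ/ before /k/ (voiceless) → [x]
/g/ before /θ/ (voiceless) → [k]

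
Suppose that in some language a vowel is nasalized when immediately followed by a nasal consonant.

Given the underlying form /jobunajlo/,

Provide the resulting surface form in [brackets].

[jobũnajlo]

/u/ before nasal /n/ → [ũ]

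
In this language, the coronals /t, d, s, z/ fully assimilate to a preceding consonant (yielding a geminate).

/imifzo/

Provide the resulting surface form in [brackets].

[imiffo]

/z/ after /f/ → [f] (total assimilation)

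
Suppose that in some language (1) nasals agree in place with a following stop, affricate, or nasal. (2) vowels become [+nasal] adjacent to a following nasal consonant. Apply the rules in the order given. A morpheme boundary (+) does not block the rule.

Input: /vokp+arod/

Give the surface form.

Rule 1: no segment meets the rule's conditions; no change.
After rule 1: vokp+arod
Rule 2: no segment meets the rule's conditions; no change.

[vokp+arod]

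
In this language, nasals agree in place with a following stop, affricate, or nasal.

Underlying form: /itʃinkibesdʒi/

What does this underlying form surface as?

[itʃiŋkibesdʒi]

/n/ before /k/ (velar) → [ŋ]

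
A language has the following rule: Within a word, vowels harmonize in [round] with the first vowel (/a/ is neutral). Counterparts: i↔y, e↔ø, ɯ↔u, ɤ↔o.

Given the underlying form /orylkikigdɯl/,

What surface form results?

[orylkykygdul]

/i/ harmonizes with /o/ ([+round]) → [y]
/i/ harmonizes with /o/ ([+round]) → [y]
/ɯ/ harmonizes with /o/ ([+round]) → [u]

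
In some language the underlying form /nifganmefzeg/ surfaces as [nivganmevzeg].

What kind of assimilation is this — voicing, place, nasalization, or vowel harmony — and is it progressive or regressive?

/f/→[v] /f/→[v].
Each target copies a feature from the following segment, so the direction is regressive.

voicing assimilation, regressive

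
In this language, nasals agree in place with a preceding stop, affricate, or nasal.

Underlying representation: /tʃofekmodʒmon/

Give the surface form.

[tʃofekŋodʒɲon]

/m/ after /k/ (velar) → [ŋ]
/m/ after /dʒ/ (palatal) → [ɲ]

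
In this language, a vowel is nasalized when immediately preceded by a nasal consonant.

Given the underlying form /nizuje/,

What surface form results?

[nĩzuje]

/i/ after nasal /n/ → [ĩ]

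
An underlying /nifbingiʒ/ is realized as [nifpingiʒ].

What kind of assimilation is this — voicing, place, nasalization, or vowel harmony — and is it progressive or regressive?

voicing assimilation, progressive

/b/→[p].
Each target copies a feature from the preceding segment, so the direction is progressive.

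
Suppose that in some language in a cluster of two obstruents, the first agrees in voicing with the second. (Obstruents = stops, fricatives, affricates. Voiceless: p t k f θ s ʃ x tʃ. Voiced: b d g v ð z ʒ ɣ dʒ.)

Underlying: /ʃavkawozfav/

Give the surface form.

/v/ before /k/ (voiceless) → [f]
/z/ before /f/ (voiceless) → [s]

[ʃafkawosfav]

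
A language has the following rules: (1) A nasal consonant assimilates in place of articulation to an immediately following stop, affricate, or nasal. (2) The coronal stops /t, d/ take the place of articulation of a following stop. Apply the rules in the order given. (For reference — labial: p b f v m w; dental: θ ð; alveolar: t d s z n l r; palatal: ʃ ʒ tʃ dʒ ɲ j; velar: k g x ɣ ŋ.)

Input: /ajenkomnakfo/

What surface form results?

[ajeŋkonnakfo]

Rule 1: /n/ before /k/ (velar) → [ŋ]
Rule 1: /m/ before /n/ (alveolar) → [n]
After rule 1: ajeŋkonnakfo
Rule 2: no segment meets the rule's conditions; no change.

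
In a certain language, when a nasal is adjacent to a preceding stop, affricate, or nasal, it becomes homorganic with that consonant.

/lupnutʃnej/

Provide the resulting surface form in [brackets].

[lupmutʃɲej]

/n/ after /p/ (labial) → [m]
/n/ after /tʃ/ (palatal) → [ɲ]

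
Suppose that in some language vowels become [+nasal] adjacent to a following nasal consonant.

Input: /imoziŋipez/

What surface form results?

[ĩmozĩŋipez]

/i/ before nasal /m/ → [ĩ]
/i/ before nasal /ŋ/ → [ĩ]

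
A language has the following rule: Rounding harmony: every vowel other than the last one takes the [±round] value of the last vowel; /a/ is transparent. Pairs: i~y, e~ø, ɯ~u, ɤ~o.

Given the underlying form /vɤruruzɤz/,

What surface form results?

/u/ harmonizes with /ɤ/ ([-round]) → [ɯ]
/u/ harmonizes with /ɤ/ ([-round]) → [ɯ]

[vɤrɯrɯzɤz]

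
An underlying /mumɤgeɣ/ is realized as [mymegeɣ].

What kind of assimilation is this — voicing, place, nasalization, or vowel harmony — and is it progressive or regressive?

/u/→[y] /ɤ/→[e].
Vowels agree with the last vowel, so the harmony is regressive.

vowel harmony, regressive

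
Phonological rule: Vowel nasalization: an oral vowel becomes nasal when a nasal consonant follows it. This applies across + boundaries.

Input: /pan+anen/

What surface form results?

[pãn+ãnẽn]

/a/ before nasal /n/ → [ã]
/a/ before nasal /n/ → [ã]
/e/ before nasal /n/ → [ẽ]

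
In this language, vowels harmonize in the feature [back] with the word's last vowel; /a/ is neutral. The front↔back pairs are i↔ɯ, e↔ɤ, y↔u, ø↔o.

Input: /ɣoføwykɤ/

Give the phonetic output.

/ø/ harmonizes with /ɤ/ ([+back]) → [o]
/y/ harmonizes with /ɤ/ ([+back]) → [u]

[ɣofowukɤ]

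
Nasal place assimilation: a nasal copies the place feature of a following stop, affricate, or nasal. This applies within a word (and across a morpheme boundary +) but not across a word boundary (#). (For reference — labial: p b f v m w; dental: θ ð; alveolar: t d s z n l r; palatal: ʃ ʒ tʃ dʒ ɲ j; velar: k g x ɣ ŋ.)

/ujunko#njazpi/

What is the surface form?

/n/ before /k/ (velar) → [ŋ]

[ujuŋko#njazpi]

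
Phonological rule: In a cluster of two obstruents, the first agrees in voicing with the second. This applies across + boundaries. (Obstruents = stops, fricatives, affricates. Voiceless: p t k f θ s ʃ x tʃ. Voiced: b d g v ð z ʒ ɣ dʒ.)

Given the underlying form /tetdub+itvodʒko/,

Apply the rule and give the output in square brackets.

/t/ before /d/ (voiced) → [d]
/t/ before /v/ (voiced) → [d]
/dʒ/ before /k/ (voiceless) → [tʃ]

[teddub+idvotʃko]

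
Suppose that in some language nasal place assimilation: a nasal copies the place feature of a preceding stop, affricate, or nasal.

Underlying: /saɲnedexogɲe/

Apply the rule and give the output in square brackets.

[saɲɲedexogŋe]

/n/ after /ɲ/ (palatal) → [ɲ]
/ɲ/ after /g/ (velar) → [ŋ]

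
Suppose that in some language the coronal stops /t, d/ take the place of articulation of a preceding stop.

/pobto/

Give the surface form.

[pobpo]

/t/ after /b/ (labial) → [p]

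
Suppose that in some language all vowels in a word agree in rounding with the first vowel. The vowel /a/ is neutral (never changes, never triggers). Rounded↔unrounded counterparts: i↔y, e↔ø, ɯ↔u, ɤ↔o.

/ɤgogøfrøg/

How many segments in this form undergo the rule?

/o/ harmonizes with /ɤ/ ([-round]) → [ɤ]
/ø/ harmonizes with /ɤ/ ([-round]) → [e]
/ø/ harmonizes with /ɤ/ ([-round]) → [e]
3 segments change.

3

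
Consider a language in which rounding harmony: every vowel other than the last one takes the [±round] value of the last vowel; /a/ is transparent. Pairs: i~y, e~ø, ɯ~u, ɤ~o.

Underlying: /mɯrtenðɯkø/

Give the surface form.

[murtønðukø]

/ɯ/ harmonizes with /ø/ ([+round]) → [u]
/e/ harmonizes with /ø/ ([+round]) → [ø]
/ɯ/ harmonizes with /ø/ ([+round]) → [u]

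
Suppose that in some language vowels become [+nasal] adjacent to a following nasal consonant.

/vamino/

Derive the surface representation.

/a/ before nasal /m/ → [ã]
/i/ before nasal /n/ → [ĩ]

[vãmĩno]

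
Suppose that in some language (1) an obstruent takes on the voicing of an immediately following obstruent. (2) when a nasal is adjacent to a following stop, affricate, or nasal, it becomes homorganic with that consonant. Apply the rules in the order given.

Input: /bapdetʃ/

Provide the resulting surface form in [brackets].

[babdetʃ]

Rule 1: /p/ before /d/ (voiced) → [b]
After rule 1: babdetʃ
Rule 2: no segment meets the rule's conditions; no change.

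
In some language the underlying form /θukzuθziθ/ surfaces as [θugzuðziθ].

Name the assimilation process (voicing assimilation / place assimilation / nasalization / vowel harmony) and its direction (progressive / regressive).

/k/→[g] /θ/→[ð].
Each target copies a feature from the following segment, so the direction is regressive.

voicing assimilation, regressive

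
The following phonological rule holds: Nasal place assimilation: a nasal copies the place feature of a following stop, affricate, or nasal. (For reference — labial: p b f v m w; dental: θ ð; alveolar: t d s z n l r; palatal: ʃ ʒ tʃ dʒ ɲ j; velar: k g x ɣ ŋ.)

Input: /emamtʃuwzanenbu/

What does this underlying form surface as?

/m/ before /tʃ/ (palatal) → [ɲ]
/n/ before /b/ (labial) → [m]

[emaɲtʃuwzanembu]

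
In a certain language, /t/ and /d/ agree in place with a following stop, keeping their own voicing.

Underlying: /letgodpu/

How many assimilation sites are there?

2

/t/ before /g/ (velar) → [k]
/d/ before /p/ (labial) → [b]
2 segments change.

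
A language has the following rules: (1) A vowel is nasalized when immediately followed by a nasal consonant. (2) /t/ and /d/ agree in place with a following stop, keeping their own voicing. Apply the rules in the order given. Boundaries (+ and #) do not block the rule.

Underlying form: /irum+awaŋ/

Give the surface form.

[irũm+awãŋ]

Rule 1: /u/ before nasal /m/ → [ũ]
Rule 1: /a/ before nasal /ŋ/ → [ã]
After rule 1: irũm+awãŋ
Rule 2: no segment meets the rule's conditions; no change.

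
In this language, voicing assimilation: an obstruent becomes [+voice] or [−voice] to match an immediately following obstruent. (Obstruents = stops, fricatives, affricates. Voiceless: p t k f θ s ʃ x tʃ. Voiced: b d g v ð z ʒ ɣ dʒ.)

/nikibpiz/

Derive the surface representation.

[nikippiz]

/b/ before /p/ (voiceless) → [p]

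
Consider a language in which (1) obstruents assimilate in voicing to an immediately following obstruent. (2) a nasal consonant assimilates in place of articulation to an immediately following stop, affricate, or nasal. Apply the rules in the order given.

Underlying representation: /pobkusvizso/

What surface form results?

[popkuzvisso]

Rule 1: /b/ before /k/ (voiceless) → [p]
Rule 1: /s/ before /v/ (voiced) → [z]
Rule 1: /z/ before /s/ (voiceless) → [s]
After rule 1: popkuzvisso
Rule 2: no segment meets the rule's conditions; no change.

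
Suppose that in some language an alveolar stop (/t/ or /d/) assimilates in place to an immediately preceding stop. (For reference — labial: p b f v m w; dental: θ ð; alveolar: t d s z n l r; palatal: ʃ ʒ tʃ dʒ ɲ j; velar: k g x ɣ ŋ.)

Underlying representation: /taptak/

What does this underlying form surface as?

/t/ after /p/ (labial) → [p]

[tappak]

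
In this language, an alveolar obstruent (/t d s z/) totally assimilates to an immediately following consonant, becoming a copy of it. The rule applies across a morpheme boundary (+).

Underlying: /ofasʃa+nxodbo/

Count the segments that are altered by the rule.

/s/ before /ʃ/ → [ʃ] (total assimilation)
/d/ before /b/ → [b] (total assimilation)
2 segments change.

2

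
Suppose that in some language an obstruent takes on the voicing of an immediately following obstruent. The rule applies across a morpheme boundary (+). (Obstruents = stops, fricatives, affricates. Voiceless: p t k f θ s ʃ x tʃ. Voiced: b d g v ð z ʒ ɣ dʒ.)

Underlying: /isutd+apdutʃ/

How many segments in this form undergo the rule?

/t/ before /d/ (voiced) → [d]
/p/ before /d/ (voiced) → [b]
2 segments change.

2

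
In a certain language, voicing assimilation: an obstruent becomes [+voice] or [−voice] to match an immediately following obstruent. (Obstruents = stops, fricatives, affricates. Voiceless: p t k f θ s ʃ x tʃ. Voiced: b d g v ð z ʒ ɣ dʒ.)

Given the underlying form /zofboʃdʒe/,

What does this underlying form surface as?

[zovboʒdʒe]

/f/ before /b/ (voiced) → [v]
/ʃ/ before /dʒ/ (voiced) → [ʒ]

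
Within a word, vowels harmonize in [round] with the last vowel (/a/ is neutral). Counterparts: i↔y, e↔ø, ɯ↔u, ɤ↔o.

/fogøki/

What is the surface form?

/o/ harmonizes with /i/ ([-round]) → [ɤ]
/ø/ harmonizes with /i/ ([-round]) → [e]

[fɤgeki]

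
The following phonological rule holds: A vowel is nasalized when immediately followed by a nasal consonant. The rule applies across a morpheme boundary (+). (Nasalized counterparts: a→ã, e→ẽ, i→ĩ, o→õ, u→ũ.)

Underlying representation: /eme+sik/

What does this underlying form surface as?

[ẽme+sik]

/e/ before nasal /m/ → [ẽ]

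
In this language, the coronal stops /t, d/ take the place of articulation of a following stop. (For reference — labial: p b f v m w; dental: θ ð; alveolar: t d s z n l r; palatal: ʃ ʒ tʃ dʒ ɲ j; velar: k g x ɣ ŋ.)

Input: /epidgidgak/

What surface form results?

/d/ before /g/ (velar) → [g]
/d/ before /g/ (velar) → [g]

[epiggiggak]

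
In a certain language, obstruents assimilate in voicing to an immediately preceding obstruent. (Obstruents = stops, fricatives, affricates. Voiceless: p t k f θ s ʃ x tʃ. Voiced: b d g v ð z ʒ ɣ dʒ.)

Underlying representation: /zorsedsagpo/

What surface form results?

/s/ after /d/ (voiced) → [z]
/p/ after /g/ (voiced) → [b]

[zorsedzagbo]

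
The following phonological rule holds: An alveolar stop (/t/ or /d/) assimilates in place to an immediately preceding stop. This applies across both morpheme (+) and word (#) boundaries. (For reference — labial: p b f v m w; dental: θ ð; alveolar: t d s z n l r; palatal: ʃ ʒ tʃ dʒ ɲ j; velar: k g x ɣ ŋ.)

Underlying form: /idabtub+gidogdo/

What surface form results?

[idabpub+gidoggo]

/t/ after /b/ (labial) → [p]
/d/ after /g/ (velar) → [g]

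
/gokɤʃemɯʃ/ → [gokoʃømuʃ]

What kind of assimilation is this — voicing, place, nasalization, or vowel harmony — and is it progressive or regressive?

/ɤ/→[o] /e/→[ø] /ɯ/→[u].
Vowels agree with the first vowel, so the harmony is progressive.

vowel harmony, progressive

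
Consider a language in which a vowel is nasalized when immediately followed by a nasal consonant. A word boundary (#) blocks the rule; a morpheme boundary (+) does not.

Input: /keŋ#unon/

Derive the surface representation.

[kẽŋ#ũnõn]

/e/ before nasal /ŋ/ → [ẽ]
/u/ before nasal /n/ → [ũ]
/o/ before nasal /n/ → [õ]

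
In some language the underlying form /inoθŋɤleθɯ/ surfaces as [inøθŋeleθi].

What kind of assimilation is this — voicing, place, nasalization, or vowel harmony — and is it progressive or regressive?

vowel harmony, progressive

/o/→[ø] /ɤ/→[e] /ɯ/→[i].
Vowels agree with the first vowel, so the harmony is progressive.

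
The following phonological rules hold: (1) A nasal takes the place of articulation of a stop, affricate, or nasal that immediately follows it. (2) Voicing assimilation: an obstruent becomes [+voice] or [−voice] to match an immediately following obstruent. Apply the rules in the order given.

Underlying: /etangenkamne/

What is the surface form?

[etaŋgeŋkanne]

Rule 1: /n/ before /g/ (velar) → [ŋ]
Rule 1: /n/ before /k/ (velar) → [ŋ]
Rule 1: /m/ before /n/ (alveolar) → [n]
After rule 1: etaŋgeŋkanne
Rule 2: no segment meets the rule's conditions; no change.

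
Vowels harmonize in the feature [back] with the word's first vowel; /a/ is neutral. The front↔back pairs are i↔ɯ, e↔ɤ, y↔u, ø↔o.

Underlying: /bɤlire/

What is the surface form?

[bɤlɯrɤ]

/i/ harmonizes with /ɤ/ ([+back]) → [ɯ]
/e/ harmonizes with /ɤ/ ([+back]) → [ɤ]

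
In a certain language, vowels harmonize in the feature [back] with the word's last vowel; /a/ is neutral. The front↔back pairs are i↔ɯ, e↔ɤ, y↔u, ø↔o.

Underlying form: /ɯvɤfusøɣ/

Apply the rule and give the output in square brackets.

/ɯ/ harmonizes with /ø/ ([-back]) → [i]
/ɤ/ harmonizes with /ø/ ([-back]) → [e]
/u/ harmonizes with /ø/ ([-back]) → [y]

[ivefysøɣ]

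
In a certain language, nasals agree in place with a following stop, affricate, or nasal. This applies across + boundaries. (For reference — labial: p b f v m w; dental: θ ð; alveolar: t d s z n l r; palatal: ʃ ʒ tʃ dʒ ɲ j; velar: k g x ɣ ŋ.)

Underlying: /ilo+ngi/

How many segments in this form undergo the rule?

1

/n/ before /g/ (velar) → [ŋ]
1 segment changes.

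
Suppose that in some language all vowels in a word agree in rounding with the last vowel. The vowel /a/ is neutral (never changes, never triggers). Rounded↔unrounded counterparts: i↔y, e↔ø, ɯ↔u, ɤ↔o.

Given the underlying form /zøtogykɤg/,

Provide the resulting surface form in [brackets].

/ø/ harmonizes with /ɤ/ ([-round]) → [e]
/o/ harmonizes with /ɤ/ ([-round]) → [ɤ]
/y/ harmonizes with /ɤ/ ([-round]) → [i]

[zetɤgikɤg]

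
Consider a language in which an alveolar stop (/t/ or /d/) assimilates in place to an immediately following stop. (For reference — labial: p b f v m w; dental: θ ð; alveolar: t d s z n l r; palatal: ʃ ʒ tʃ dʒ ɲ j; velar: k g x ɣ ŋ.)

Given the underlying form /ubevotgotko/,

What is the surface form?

[ubevokgokko]

/t/ before /g/ (velar) → [k]
/t/ before /k/ (velar) → [k]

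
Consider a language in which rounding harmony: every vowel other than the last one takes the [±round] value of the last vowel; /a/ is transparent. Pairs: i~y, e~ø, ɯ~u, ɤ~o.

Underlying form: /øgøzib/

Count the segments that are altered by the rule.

2

/ø/ harmonizes with /i/ ([-round]) → [e]
/ø/ harmonizes with /i/ ([-round]) → [e]
2 segments change.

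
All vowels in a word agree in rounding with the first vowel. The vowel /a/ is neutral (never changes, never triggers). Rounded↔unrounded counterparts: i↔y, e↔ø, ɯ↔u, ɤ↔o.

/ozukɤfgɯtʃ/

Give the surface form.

/ɤ/ harmonizes with /o/ ([+round]) → [o]
/ɯ/ harmonizes with /o/ ([+round]) → [u]

[ozukofgutʃ]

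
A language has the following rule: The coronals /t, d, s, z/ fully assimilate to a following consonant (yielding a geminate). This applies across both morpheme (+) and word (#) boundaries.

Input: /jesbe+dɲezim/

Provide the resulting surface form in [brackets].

/s/ before /b/ → [b] (total assimilation)
/d/ before /ɲ/ → [ɲ] (total assimilation)

[jebbe+ɲɲezim]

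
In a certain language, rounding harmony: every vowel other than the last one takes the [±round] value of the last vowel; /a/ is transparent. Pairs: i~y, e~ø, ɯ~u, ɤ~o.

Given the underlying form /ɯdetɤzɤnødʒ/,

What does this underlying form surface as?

[udøtozonødʒ]

/ɯ/ harmonizes with /ø/ ([+round]) → [u]
/e/ harmonizes with /ø/ ([+round]) → [ø]
/ɤ/ harmonizes with /ø/ ([+round]) → [o]
/ɤ/ harmonizes with /ø/ ([+round]) → [o]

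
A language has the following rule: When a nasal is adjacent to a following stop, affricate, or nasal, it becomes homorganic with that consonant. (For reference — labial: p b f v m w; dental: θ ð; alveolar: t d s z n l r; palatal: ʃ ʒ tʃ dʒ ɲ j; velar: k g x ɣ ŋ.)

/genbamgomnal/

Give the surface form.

[gembaŋgonnal]

/n/ before /b/ (labial) → [m]
/m/ before /g/ (velar) → [ŋ]
/m/ before /n/ (alveolar) → [n]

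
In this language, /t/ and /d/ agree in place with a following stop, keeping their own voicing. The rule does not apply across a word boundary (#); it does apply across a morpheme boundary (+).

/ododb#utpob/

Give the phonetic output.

/d/ before /b/ (labial) → [b]
/t/ before /p/ (labial) → [p]

[odobb#uppob]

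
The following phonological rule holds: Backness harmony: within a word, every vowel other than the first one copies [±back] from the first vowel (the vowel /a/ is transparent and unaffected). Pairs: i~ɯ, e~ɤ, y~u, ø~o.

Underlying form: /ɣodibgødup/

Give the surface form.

[ɣodɯbgodup]

/i/ harmonizes with /o/ ([+back]) → [ɯ]
/ø/ harmonizes with /o/ ([+back]) → [o]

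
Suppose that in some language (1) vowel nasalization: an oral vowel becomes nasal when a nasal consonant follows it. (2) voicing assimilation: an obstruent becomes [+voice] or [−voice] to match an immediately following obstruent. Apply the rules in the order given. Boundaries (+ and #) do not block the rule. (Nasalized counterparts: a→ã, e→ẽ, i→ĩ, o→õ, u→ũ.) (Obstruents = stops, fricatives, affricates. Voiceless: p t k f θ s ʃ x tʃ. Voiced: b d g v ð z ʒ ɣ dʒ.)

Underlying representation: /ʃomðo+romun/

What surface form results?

Rule 1: /o/ before nasal /m/ → [õ]
Rule 1: /o/ before nasal /m/ → [õ]
Rule 1: /u/ before nasal /n/ → [ũ]
After rule 1: ʃõmðo+rõmũn
Rule 2: no segment meets the rule's conditions; no change.

[ʃõmðo+rõmũn]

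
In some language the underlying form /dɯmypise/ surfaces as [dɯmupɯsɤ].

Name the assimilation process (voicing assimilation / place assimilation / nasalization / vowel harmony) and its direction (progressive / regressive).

/y/→[u] /i/→[ɯ] /e/→[ɤ].
Vowels agree with the first vowel, so the harmony is progressive.

vowel harmony, progressive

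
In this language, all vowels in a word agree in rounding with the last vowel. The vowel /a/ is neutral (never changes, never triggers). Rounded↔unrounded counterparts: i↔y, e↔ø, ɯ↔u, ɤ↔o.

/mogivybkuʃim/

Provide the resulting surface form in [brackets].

/o/ harmonizes with /i/ ([-round]) → [ɤ]
/y/ harmonizes with /i/ ([-round]) → [i]
/u/ harmonizes with /i/ ([-round]) → [ɯ]

[mɤgivibkɯʃim]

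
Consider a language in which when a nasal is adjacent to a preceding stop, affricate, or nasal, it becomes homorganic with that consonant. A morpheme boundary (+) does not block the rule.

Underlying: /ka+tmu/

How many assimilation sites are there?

/m/ after /t/ (alveolar) → [n]
1 segment changes.

1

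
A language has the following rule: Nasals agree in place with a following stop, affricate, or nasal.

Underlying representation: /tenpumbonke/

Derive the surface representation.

[tempumboŋke]

/n/ before /p/ (labial) → [m]
/n/ before /k/ (velar) → [ŋ]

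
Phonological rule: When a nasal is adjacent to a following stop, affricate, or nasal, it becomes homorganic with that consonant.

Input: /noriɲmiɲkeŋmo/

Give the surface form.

[norimmiŋkemmo]

/ɲ/ before /m/ (labial) → [m]
/ɲ/ before /k/ (velar) → [ŋ]
/ŋ/ before /m/ (labial) → [m]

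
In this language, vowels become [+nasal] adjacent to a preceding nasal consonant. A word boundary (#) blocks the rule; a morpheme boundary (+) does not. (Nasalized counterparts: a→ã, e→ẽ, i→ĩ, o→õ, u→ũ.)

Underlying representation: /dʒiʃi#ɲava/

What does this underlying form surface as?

/a/ after nasal /ɲ/ → [ã]

[dʒiʃi#ɲãva]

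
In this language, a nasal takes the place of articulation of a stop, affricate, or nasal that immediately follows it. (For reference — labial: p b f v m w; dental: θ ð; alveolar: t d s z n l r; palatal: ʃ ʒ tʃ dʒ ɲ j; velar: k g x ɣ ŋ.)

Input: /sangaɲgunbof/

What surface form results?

/n/ before /g/ (velar) → [ŋ]
/ɲ/ before /g/ (velar) → [ŋ]
/n/ before /b/ (labial) → [m]

[saŋgaŋgumbof]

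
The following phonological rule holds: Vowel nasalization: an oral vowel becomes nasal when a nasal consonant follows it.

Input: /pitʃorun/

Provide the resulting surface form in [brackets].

/u/ before nasal /n/ → [ũ]

[pitʃorũn]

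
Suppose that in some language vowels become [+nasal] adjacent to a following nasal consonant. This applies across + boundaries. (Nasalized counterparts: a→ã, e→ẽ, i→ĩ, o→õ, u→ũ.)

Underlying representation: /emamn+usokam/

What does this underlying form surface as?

[ẽmãmn+usokãm]

/e/ before nasal /m/ → [ẽ]
/a/ before nasal /m/ → [ã]
/a/ before nasal /m/ → [ã]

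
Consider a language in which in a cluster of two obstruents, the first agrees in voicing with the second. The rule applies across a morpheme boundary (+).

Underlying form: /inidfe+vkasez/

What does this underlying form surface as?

[initfe+fkasez]

/d/ before /f/ (voiceless) → [t]
/v/ before /k/ (voiceless) → [f]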